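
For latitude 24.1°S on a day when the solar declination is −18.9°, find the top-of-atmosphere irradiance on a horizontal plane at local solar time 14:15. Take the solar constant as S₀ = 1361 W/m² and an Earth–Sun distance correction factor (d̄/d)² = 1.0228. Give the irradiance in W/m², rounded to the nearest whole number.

1184 W/m²

Hour angle H = 15° × (14.25 − 12) = 33.75°.
cos θ_z = sin(-24.1°) sin(-18.9°) + cos(-24.1°) cos(-18.9°) cos(33.75°) = 0.1323 + 0.7181 = 0.8504.
Top-of-atmosphere irradiance = S₀ (d̄/d)² cos θ_z = 1361 × 1.0228 × 0.8504 = 1183.78 W/m².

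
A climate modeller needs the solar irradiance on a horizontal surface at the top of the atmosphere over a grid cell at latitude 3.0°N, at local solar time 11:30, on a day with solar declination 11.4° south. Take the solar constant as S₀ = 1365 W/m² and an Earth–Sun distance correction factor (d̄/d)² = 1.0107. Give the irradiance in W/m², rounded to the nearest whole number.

Hour angle H = 15° × (11.5 − 12) = -7.50°.
cos θ_z = sin(3.0°) sin(-11.4°) + cos(3.0°) cos(-11.4°) cos(-7.50°) = -0.0103 + 0.9706 = 0.9603.
Top-of-atmosphere irradiance = S₀ (d̄/d)² cos θ_z = 1365 × 1.0107 × 0.9603 = 1324.84 W/m².

1325 W/m²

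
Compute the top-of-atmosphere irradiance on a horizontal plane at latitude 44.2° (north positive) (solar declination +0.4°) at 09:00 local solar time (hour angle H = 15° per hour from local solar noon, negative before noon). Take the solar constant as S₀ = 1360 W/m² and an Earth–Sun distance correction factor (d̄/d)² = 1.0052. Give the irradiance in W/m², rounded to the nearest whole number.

Hour angle H = 15° × (9 − 12) = -45.00°.
cos θ_z = sin φ sin δ + cos φ cos δ cos H = (0.6972)(0.0070) + (0.7169)(1.0000)(0.7071) = 0.5118.
Top-of-atmosphere irradiance = S₀ (d̄/d)² cos θ_z = 1360 × 1.0052 × 0.5118 = 699.67 W/m².

700 W/m²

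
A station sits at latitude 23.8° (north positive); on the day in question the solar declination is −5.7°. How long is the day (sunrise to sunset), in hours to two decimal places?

cos H_s = −tan(23.8°) · tan(-5.7°) = 0.0440, so H_s = arccos(0.0440) = 87.48°.
Day length = 2 H_s / 15° h⁻¹ = 174.96° / 15 = 11.664 h.

11.66 hours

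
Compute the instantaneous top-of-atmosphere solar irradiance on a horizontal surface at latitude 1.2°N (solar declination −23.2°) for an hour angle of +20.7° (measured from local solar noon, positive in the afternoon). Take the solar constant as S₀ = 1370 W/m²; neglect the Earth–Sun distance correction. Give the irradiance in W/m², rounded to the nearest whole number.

1166 W/m²

cos θ_z = sin φ sin δ + cos φ cos δ cos H = (0.0209)(-0.3939) + (0.9998)(0.9191)(0.9354) = 0.8513.
Top-of-atmosphere irradiance = S₀ cos θ_z = 1370 × 0.8513 = 1166.28 W/m².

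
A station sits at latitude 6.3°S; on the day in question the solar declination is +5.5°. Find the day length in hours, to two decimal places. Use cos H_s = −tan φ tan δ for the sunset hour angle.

−tan φ tan δ = −(-0.1104)(0.0963) = 0.0106; H_s = arccos(0.0106) = 89.39°.
Day length = 2 H_s / 15° h⁻¹ = 178.78° / 15 = 11.919 h.

11.92 hours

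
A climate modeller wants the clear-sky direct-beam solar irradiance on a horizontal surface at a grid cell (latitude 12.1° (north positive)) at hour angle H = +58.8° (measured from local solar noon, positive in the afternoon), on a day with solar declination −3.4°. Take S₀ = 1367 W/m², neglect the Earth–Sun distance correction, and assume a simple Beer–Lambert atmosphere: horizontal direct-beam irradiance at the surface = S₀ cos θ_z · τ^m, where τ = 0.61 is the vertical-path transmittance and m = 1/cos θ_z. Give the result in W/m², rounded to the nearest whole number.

With φ = 12.1°, δ = -3.4°, H = 58.80°: sin φ sin δ = -0.0124, cos φ cos δ cos H = 0.5056, so cos θ_z = 0.4932.
Air mass m = 1/cos θ_z = 1/0.4932 = 2.028; τ^m = 0.61^2.028 = 0.3670.
Surface direct beam = 1367 × 0.4932 × 0.3670 = 247.43 W/m².

247 W/m²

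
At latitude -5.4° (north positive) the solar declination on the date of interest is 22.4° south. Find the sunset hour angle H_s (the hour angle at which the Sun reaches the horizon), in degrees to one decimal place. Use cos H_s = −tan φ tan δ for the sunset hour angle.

−tan φ tan δ = −(-0.0945)(-0.4122) = -0.0390; H_s = arccos(-0.0390) = 92.24°.

92.2°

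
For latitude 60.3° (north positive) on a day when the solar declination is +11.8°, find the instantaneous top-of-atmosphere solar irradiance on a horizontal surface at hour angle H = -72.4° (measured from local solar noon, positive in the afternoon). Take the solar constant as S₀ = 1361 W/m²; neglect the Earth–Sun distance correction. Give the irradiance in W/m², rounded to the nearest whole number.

With φ = 60.3°, δ = 11.8°, H = -72.40°: sin φ sin δ = 0.1776, cos φ cos δ cos H = 0.1466, so cos θ_z = 0.3242.
Top-of-atmosphere irradiance = S₀ cos θ_z = 1361 × 0.3242 = 441.24 W/m².

441 W/m²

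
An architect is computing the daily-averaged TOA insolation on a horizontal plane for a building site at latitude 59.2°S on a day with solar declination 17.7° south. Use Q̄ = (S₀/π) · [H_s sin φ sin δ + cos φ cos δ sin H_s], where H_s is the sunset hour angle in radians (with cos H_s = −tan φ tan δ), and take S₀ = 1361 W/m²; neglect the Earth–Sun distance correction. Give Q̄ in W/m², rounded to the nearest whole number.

cos H_s = −tan(-59.2°) · tan(-17.7°) = -0.5354, so H_s = arccos(-0.5354) = 122.37°. In radians, H_s = 2.1358.
H_s sin φ sin δ = 2.1358 × -0.8590 × -0.3040 = 0.5577.
cos φ cos δ sin H_s = 0.5120 × 0.9527 × 0.8446 = 0.4120.
Q̄ = (1361/π) × (0.5577 + 0.4120) = 433.22 × 0.9697 = 420.09 W/m².

420 W/m²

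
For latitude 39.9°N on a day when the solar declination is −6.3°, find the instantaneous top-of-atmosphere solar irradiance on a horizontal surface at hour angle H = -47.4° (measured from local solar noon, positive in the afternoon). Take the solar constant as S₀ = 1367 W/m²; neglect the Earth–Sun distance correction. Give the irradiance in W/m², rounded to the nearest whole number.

With φ = 39.9°, δ = -6.3°, H = -47.40°: sin φ sin δ = -0.0704, cos φ cos δ cos H = 0.5161, so cos θ_z = 0.4457.
Top-of-atmosphere irradiance = S₀ cos θ_z = 1367 × 0.4457 = 609.27 W/m².

609 W/m²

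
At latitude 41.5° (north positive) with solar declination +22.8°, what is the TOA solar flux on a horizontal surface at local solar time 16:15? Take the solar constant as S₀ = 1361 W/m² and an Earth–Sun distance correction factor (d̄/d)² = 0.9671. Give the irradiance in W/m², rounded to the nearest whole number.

740 W/m²

Hour angle H = 15° × (16.25 − 12) = 63.75°.
cos θ_z = sin φ sin δ + cos φ cos δ cos H = (0.6626)(0.3875) + (0.7490)(0.9219)(0.4423) = 0.5622.
Top-of-atmosphere irradiance = S₀ (d̄/d)² cos θ_z = 1361 × 0.9671 × 0.5622 = 739.98 W/m².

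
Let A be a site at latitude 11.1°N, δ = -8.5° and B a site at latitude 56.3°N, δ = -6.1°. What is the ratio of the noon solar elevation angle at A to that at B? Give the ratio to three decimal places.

A: 90° − |11.1 − (-8.5)| = 70.40°.
B: 90° − |56.3 − (-6.1)| = 27.60°.
Ratio A/B = 70.4000 / 27.6000 = 2.5507.

2.551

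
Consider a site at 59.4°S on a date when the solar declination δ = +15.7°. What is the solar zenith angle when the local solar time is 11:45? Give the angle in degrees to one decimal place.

Hour angle H = 15° × (11.75 − 12) = -3.75°.
With φ = -59.4°, δ = 15.7°, H = -3.75°: sin φ sin δ = -0.2329, cos φ cos δ cos H = 0.4890, so cos θ_z = 0.2561.
θ_z = arccos(0.2561) = 75.16°.

75.2°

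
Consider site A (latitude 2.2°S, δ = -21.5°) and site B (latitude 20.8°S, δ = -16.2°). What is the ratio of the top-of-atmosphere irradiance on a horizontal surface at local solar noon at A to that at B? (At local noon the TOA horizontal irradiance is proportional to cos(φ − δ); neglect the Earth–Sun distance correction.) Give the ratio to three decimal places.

0.947

A: cos θ_z = cos(-2.2° − (-21.5°)) = 0.9438.
B: cos θ_z = cos(-20.8° − (-16.2°)) = 0.9968.
Ratio A/B = 0.9438 / 0.9968 = 0.9468.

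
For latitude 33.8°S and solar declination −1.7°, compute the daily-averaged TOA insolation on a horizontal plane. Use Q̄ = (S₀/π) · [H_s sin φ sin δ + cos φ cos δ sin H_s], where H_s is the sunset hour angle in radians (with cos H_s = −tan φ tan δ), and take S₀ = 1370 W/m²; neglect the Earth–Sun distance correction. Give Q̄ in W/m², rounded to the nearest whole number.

cos H_s = −tan(-33.8°) · tan(-1.7°) = -0.0199, so H_s = arccos(-0.0199) = 91.14°. In radians, H_s = 1.5907.
H_s sin φ sin δ = 1.5907 × -0.5563 × -0.0297 = 0.0263.
cos φ cos δ sin H_s = 0.8310 × 0.9996 × 0.9998 = 0.8305.
Q̄ = (1370/π) × (0.0263 + 0.8305) = 436.08 × 0.8568 = 373.63 W/m².

374 W/m²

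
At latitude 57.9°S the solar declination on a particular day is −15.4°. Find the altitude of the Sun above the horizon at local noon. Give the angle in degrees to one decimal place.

At local solar noon the hour angle is zero, so the elevation is 90° − |φ − δ| = 90° − |-57.9° − (-15.4°)| = 90° − 42.5° = 47.5°.

47.5°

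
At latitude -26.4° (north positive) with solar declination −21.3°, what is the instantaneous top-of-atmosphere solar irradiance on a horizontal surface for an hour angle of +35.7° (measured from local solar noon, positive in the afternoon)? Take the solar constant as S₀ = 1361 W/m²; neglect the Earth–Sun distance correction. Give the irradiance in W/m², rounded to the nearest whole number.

1142 W/m²

cos θ_z = sin φ sin δ + cos φ cos δ cos H = (-0.4446)(-0.3633) + (0.8957)(0.9317)(0.8121) = 0.8392.
Top-of-atmosphere irradiance = S₀ cos θ_z = 1361 × 0.8392 = 1142.15 W/m².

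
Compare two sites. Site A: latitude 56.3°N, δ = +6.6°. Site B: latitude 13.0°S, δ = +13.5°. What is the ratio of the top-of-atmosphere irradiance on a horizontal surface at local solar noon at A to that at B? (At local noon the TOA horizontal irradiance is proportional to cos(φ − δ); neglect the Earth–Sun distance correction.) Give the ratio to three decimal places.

0.723

A: cos θ_z = cos(56.3° − (6.6°)) = 0.6468.
B: cos θ_z = cos(-13.0° − (13.5°)) = 0.8949.
Ratio A/B = 0.6468 / 0.8949 = 0.7228.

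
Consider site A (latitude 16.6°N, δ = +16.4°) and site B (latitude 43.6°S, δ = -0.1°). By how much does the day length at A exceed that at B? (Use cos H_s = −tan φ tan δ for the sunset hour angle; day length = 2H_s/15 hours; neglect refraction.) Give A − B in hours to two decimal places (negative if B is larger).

A: H_s = arccos(−tan 16.6° · tan 16.4°) = 95.03°, so 2H_s/15 = 12.6707 h.
B: H_s = arccos(−tan -43.6° · tan -0.1°) = 90.10°, so 2H_s/15 = 12.0133 h.
A − B = 12.6707 − 12.0133 = 0.6574 h.

+0.66 h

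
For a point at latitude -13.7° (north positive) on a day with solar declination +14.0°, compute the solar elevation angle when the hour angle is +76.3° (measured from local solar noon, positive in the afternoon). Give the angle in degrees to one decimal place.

cos θ_z = sin(-13.7°) sin(14.0°) + cos(-13.7°) cos(14.0°) cos(76.30°) = -0.0573 + 0.2233 = 0.1660.
θ_z = arccos(0.1660) = 80.44°, so the elevation is 90° − 80.44° = 9.56°.

9.6°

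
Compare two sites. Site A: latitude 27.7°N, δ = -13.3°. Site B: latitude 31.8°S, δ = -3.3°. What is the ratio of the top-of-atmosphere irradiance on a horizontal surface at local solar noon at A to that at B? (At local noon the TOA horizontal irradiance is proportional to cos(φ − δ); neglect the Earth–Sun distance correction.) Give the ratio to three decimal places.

A: cos θ_z = cos(27.7° − (-13.3°)) = 0.7547.
B: cos θ_z = cos(-31.8° − (-3.3°)) = 0.8788.
Ratio A/B = 0.7547 / 0.8788 = 0.8588.

0.859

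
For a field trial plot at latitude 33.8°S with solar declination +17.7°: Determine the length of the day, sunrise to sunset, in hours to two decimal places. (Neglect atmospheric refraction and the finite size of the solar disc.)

−tan φ tan δ = −(-0.6694)(0.3191) = 0.2136; H_s = arccos(0.2136) = 77.67°.
Day length = 2 H_s / 15° h⁻¹ = 155.34° / 15 = 10.356 h.

10.36 hours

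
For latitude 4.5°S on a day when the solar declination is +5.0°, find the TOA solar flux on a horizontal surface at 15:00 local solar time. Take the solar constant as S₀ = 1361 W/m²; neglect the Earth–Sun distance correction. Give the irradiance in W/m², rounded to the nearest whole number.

946 W/m²

Hour angle H = 15° × (15 − 12) = 45.00°.
cos θ_z = sin φ sin δ + cos φ cos δ cos H = (-0.0785)(0.0872) + (0.9969)(0.9962)(0.7071) = 0.6954.
Top-of-atmosphere irradiance = S₀ cos θ_z = 1361 × 0.6954 = 946.44 W/m².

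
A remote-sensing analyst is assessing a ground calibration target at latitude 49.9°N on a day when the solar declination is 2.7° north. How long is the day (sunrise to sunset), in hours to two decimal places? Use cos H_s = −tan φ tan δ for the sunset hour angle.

−tan φ tan δ = −(1.1875)(0.0472) = -0.0560; H_s = arccos(-0.0560) = 93.21°.
Day length = 2 H_s / 15° h⁻¹ = 186.42° / 15 = 12.428 h.

12.43 hours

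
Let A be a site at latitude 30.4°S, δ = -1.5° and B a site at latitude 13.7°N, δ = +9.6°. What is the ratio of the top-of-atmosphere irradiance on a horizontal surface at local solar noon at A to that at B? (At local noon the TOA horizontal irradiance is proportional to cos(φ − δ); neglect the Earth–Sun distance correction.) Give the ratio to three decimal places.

0.878

A: cos θ_z = cos(-30.4° − (-1.5°)) = 0.8755.
B: cos θ_z = cos(13.7° − (9.6°)) = 0.9974.
Ratio A/B = 0.8755 / 0.9974 = 0.8778.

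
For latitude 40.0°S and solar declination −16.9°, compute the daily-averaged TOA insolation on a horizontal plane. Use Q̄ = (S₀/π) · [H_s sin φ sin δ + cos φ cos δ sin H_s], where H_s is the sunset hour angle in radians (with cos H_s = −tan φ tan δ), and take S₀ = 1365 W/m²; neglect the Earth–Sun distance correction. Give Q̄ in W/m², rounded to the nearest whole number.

cos H_s = −tan(-40.0°) · tan(-16.9°) = -0.2549, so H_s = arccos(-0.2549) = 104.77°. In radians, H_s = 1.8286.
H_s sin φ sin δ = 1.8286 × -0.6428 × -0.2907 = 0.3417.
cos φ cos δ sin H_s = 0.7660 × 0.9568 × 0.9670 = 0.7087.
Q̄ = (1365/π) × (0.3417 + 0.7087) = 434.49 × 1.0504 = 456.39 W/m².

456 W/m²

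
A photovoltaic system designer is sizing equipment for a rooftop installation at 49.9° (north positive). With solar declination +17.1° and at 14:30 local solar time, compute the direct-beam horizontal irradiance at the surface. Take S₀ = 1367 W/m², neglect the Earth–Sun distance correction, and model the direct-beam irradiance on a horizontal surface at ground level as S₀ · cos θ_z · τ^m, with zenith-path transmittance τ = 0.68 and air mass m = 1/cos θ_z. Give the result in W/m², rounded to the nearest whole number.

568 W/m²

Hour angle H = 15° × (14.5 − 12) = 37.50°.
cos θ_z = sin(49.9°) sin(17.1°) + cos(49.9°) cos(17.1°) cos(37.50°) = 0.2249 + 0.4884 = 0.7133.
Air mass m = 1/cos θ_z = 1/0.7133 = 1.402; τ^m = 0.68^1.402 = 0.5823.
Surface direct beam = 1367 × 0.7133 × 0.5823 = 567.79 W/m².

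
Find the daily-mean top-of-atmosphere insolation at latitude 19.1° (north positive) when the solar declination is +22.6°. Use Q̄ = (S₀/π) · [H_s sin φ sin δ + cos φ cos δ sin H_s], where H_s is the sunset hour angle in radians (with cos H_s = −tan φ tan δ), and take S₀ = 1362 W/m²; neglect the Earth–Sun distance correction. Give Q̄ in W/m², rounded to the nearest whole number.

cos H_s = −tan(19.1°) · tan(22.6°) = -0.1441, so H_s = arccos(-0.1441) = 98.29°. In radians, H_s = 1.7155.
H_s sin φ sin δ = 1.7155 × 0.3272 × 0.3843 = 0.2157.
cos φ cos δ sin H_s = 0.9449 × 0.9232 × 0.9895 = 0.8632.
Q̄ = (1362/π) × (0.2157 + 0.8632) = 433.54 × 1.0789 = 467.75 W/m².

468 W/m²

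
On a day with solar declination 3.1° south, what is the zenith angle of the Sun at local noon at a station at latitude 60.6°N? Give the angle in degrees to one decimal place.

At local solar noon the hour angle is zero, so the zenith angle is |φ − δ| = |60.6° − (-3.1°)| = 63.7°.

63.7°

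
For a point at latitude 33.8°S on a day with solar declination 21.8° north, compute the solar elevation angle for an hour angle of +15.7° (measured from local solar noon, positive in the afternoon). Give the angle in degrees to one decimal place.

32.4°

With φ = -33.8°, δ = 21.8°, H = 15.70°: sin φ sin δ = -0.2066, cos φ cos δ cos H = 0.7428, so cos θ_z = 0.5362.
θ_z = arccos(0.5362) = 57.57°, so the elevation is 90° − 57.57° = 32.43°.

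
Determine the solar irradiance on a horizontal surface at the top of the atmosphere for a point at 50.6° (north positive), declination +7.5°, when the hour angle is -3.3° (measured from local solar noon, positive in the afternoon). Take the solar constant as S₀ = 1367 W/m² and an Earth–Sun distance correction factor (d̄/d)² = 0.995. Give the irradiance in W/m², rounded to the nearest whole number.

cos θ_z = sin(50.6°) sin(7.5°) + cos(50.6°) cos(7.5°) cos(-3.30°) = 0.1009 + 0.6283 = 0.7292.
Top-of-atmosphere irradiance = S₀ (d̄/d)² cos θ_z = 1367 × 0.995 × 0.7292 = 991.83 W/m².

992 W/m²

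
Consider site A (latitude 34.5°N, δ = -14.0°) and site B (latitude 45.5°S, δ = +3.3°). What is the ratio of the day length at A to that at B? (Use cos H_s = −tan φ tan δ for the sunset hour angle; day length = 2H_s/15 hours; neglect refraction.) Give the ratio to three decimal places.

A: H_s = arccos(−tan 34.5° · tan -14.0°) = 80.13°, so 2H_s/15 = 10.6840 h.
B: H_s = arccos(−tan -45.5° · tan 3.3°) = 86.64°, so 2H_s/15 = 11.5520 h.
Ratio A/B = 10.6840 / 11.5520 = 0.9249.

0.925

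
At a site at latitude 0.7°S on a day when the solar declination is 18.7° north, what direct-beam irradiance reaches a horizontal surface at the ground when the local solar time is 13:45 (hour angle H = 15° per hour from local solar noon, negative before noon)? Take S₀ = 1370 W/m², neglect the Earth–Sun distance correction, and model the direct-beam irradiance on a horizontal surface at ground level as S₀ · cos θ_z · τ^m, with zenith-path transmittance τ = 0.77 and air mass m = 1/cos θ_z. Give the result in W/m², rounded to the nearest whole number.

Hour angle H = 15° × (13.75 − 12) = 26.25°.
With φ = -0.7°, δ = 18.7°, H = 26.25°: sin φ sin δ = -0.0039, cos φ cos δ cos H = 0.8495, so cos θ_z = 0.8456.
Air mass m = 1/cos θ_z = 1/0.8456 = 1.183; τ^m = 0.77^1.183 = 0.7340.
Surface direct beam = 1370 × 0.8456 × 0.7340 = 850.32 W/m².

850 W/m²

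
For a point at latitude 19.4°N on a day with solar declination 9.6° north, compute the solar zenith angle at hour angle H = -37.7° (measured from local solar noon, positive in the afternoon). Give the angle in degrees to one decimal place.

With φ = 19.4°, δ = 9.6°, H = -37.70°: sin φ sin δ = 0.0554, cos φ cos δ cos H = 0.7358, so cos θ_z = 0.7912.
θ_z = arccos(0.7912) = 37.70°.

37.7°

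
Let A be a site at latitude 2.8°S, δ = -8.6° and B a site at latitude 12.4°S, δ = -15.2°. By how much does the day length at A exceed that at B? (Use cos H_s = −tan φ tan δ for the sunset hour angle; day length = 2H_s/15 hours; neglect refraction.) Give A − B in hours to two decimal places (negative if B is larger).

-0.40 h

A: H_s = arccos(−tan -2.8° · tan -8.6°) = 90.42°, so 2H_s/15 = 12.0560 h.
B: H_s = arccos(−tan -12.4° · tan -15.2°) = 93.42°, so 2H_s/15 = 12.4560 h.
A − B = 12.0560 − 12.4560 = -0.4000 h.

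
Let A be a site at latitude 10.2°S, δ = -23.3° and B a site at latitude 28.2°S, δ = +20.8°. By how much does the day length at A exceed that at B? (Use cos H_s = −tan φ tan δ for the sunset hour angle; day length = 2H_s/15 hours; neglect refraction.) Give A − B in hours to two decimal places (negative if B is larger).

A: H_s = arccos(−tan -10.2° · tan -23.3°) = 94.44°, so 2H_s/15 = 12.5920 h.
B: H_s = arccos(−tan -28.2° · tan 20.8°) = 78.25°, so 2H_s/15 = 10.4333 h.
A − B = 12.5920 − 10.4333 = 2.1587 h.

+2.16 h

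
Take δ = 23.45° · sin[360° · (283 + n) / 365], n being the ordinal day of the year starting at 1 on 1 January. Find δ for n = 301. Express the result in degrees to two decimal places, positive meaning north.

360 × (283 + 301) / 365 = 576.000°; sin(576.000°) = -0.5878.
δ = 23.45 × -0.5878 = -13.784° ≈ -13.78°.

-13.78°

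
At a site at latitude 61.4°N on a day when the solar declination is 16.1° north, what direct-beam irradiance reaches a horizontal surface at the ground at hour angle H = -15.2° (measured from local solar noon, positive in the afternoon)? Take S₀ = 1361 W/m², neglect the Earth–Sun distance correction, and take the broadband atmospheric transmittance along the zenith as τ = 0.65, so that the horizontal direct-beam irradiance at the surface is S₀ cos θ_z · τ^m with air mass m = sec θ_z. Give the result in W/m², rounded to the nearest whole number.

500 W/m²

With φ = 61.4°, δ = 16.1°, H = -15.20°: sin φ sin δ = 0.2435, cos φ cos δ cos H = 0.4438, so cos θ_z = 0.6873.
Air mass m = 1/cos θ_z = 1/0.6873 = 1.455; τ^m = 0.65^1.455 = 0.5343.
Surface direct beam = 1361 × 0.6873 × 0.5343 = 499.79 W/m².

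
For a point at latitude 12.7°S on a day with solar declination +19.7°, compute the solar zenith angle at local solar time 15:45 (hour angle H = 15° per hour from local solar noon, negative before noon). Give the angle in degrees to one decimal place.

Hour angle H = 15° × (15.75 − 12) = 56.25°.
With φ = -12.7°, δ = 19.7°, H = 56.25°: sin φ sin δ = -0.0741, cos φ cos δ cos H = 0.5103, so cos θ_z = 0.4362.
θ_z = arccos(0.4362) = 64.14°.

64.1°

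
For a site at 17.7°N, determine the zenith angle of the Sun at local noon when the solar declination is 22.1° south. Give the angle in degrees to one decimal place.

At local solar noon the hour angle is zero, so the zenith angle is |φ − δ| = |17.7° − (-22.1°)| = 39.8°.

39.8°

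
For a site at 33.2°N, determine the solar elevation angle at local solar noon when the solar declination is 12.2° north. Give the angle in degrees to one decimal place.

At local solar noon the hour angle is zero, so the elevation is 90° − |φ − δ| = 90° − |33.2° − (12.2°)| = 90° − 21.0° = 69.0°.

69.0°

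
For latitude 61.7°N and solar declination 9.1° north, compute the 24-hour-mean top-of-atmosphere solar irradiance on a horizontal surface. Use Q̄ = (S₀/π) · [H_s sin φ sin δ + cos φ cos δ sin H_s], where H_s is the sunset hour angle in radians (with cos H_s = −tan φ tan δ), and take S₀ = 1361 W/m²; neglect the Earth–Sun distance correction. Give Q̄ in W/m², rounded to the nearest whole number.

cos H_s = −tan(61.7°) · tan(9.1°) = -0.2975, so H_s = arccos(-0.2975) = 107.31°. In radians, H_s = 1.8729.
H_s sin φ sin δ = 1.8729 × 0.8805 × 0.1582 = 0.2609.
cos φ cos δ sin H_s = 0.4741 × 0.9874 × 0.9547 = 0.4469.
Q̄ = (1361/π) × (0.2609 + 0.4469) = 433.22 × 0.7078 = 306.63 W/m².

307 W/m²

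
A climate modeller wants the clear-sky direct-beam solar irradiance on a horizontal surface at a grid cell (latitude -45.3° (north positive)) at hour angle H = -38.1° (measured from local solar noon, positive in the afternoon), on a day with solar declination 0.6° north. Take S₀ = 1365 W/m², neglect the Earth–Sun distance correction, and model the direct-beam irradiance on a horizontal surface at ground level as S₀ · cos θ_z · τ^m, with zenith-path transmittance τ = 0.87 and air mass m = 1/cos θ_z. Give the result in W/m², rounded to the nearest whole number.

cos θ_z = sin(-45.3°) sin(0.6°) + cos(-45.3°) cos(0.6°) cos(-38.10°) = -0.0074 + 0.5535 = 0.5461.
Air mass m = 1/cos θ_z = 1/0.5461 = 1.831; τ^m = 0.87^1.831 = 0.7749.
Surface direct beam = 1365 × 0.5461 × 0.7749 = 577.63 W/m².

578 W/m²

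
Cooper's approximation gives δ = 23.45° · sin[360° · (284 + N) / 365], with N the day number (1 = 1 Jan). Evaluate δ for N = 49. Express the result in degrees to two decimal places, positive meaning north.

360 × (284 + 49) / 365 = 328.438°; sin(328.438°) = -0.5234.
δ = 23.45 × -0.5234 = -12.274° ≈ -12.27°.

-12.27°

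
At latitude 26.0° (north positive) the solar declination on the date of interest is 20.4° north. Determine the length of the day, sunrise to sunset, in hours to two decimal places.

13.39 hours

cos H_s = −tan(26.0°) · tan(20.4°) = -0.1814, so H_s = arccos(-0.1814) = 100.45°.
Day length = 2 H_s / 15° h⁻¹ = 200.90° / 15 = 13.393 h.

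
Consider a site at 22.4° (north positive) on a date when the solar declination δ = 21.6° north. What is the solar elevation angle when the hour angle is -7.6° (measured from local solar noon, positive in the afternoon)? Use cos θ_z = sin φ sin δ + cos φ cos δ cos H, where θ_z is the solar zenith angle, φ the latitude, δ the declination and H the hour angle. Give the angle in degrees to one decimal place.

82.9°

With φ = 22.4°, δ = 21.6°, H = -7.60°: sin φ sin δ = 0.1403, cos φ cos δ cos H = 0.8521, so cos θ_z = 0.9924.
θ_z = arccos(0.9924) = 7.07°, so the elevation is 90° − 7.07° = 82.93°.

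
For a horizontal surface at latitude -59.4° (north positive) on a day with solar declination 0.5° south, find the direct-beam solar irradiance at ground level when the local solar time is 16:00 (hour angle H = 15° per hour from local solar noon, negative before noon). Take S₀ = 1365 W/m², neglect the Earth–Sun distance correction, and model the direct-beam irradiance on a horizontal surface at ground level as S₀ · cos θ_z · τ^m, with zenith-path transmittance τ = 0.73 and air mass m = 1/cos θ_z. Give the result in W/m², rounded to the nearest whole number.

Hour angle H = 15° × (16 − 12) = 60.00°.
cos θ_z = sin φ sin δ + cos φ cos δ cos H = (-0.8607)(-0.0087) + (0.5090)(1.0000)(0.5000) = 0.2620.
Air mass m = 1/cos θ_z = 1/0.2620 = 3.817; τ^m = 0.73^3.817 = 0.3008.
Surface direct beam = 1365 × 0.2620 × 0.3008 = 107.58 W/m².

108 W/m²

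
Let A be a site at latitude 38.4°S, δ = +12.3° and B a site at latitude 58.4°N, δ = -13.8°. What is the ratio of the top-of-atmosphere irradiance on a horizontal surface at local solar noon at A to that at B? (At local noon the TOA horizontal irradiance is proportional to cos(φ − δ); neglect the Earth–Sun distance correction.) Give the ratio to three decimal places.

2.072

A: cos θ_z = cos(-38.4° − (12.3°)) = 0.6334.
B: cos θ_z = cos(58.4° − (-13.8°)) = 0.3057.
Ratio A/B = 0.6334 / 0.3057 = 2.0720.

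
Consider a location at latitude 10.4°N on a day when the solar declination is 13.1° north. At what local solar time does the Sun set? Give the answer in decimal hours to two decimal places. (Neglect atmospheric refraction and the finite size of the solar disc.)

−tan φ tan δ = −(0.1835)(0.2327) = -0.0427; H_s = arccos(-0.0427) = 92.45°.
Sunset is at 12 + H_s/15 = 12 + 6.163 = 18.163 h local solar time.

18.16 h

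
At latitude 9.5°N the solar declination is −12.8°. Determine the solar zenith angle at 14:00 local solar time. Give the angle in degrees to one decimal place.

Hour angle H = 15° × (14 − 12) = 30.00°.
cos θ_z = sin φ sin δ + cos φ cos δ cos H = (0.1650)(-0.2215) + (0.9863)(0.9751)(0.8660) = 0.7963.
θ_z = arccos(0.7963) = 37.22°.

37.2°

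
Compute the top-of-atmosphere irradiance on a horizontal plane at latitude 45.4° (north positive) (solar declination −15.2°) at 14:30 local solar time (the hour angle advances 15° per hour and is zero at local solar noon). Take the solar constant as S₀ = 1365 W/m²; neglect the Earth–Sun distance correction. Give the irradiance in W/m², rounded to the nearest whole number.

479 W/m²

Hour angle H = 15° × (14.5 − 12) = 37.50°.
With φ = 45.4°, δ = -15.2°, H = 37.50°: sin φ sin δ = -0.1867, cos φ cos δ cos H = 0.5376, so cos θ_z = 0.3509.
Top-of-atmosphere irradiance = S₀ cos θ_z = 1365 × 0.3509 = 478.98 W/m².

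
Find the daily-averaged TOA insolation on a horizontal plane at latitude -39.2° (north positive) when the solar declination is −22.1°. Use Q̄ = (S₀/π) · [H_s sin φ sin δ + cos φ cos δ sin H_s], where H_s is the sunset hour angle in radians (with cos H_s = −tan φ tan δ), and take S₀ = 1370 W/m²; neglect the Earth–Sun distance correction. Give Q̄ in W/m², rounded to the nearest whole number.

cos H_s = −tan(-39.2°) · tan(-22.1°) = -0.3312, so H_s = arccos(-0.3312) = 109.34°. In radians, H_s = 1.9083.
H_s sin φ sin δ = 1.9083 × -0.6320 × -0.3762 = 0.4537.
cos φ cos δ sin H_s = 0.7749 × 0.9265 × 0.9436 = 0.6775.
Q̄ = (1370/π) × (0.4537 + 0.6775) = 436.08 × 1.1312 = 493.29 W/m².

493 W/m²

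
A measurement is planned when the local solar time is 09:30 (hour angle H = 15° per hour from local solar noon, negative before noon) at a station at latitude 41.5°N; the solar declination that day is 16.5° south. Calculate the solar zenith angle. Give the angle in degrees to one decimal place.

67.6°

Hour angle H = 15° × (9.5 − 12) = -37.50°.
With φ = 41.5°, δ = -16.5°, H = -37.50°: sin φ sin δ = -0.1882, cos φ cos δ cos H = 0.5697, so cos θ_z = 0.3815.
θ_z = arccos(0.3815) = 67.57°.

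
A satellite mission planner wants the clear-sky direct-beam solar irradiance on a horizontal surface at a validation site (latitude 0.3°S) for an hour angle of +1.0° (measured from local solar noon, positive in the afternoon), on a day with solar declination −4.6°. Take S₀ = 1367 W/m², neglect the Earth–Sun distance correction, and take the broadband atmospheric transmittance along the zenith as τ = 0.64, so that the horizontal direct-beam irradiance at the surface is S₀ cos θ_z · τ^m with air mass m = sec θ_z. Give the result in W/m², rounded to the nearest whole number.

871 W/m²

cos θ_z = sin φ sin δ + cos φ cos δ cos H = (-0.0052)(-0.0802) + (1.0000)(0.9968)(0.9998) = 0.9970.
Air mass m = 1/cos θ_z = 1/0.9970 = 1.003; τ^m = 0.64^1.003 = 0.6391.
Surface direct beam = 1367 × 0.9970 × 0.6391 = 871.03 W/m².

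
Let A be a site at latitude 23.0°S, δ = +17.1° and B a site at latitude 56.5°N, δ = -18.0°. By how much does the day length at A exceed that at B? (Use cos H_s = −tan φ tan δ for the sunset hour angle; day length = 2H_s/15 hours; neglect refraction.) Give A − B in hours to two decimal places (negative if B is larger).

A: H_s = arccos(−tan -23.0° · tan 17.1°) = 82.50°, so 2H_s/15 = 11.0000 h.
B: H_s = arccos(−tan 56.5° · tan -18.0°) = 60.60°, so 2H_s/15 = 8.0800 h.
A − B = 11.0000 − 8.0800 = 2.9200 h.

+2.92 h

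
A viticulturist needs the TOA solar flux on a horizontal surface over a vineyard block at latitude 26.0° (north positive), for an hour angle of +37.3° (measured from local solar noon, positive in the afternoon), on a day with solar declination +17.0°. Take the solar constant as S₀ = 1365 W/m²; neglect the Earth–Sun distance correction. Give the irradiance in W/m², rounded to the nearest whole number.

1108 W/m²

cos θ_z = sin(26.0°) sin(17.0°) + cos(26.0°) cos(17.0°) cos(37.30°) = 0.1282 + 0.6837 = 0.8119.
Top-of-atmosphere irradiance = S₀ cos θ_z = 1365 × 0.8119 = 1108.24 W/m².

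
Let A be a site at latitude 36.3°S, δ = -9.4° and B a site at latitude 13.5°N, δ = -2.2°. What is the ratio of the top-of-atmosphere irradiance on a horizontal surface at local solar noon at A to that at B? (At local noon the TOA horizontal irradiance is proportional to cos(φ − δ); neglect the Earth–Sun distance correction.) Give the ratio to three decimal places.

0.926

A: cos θ_z = cos(-36.3° − (-9.4°)) = 0.8918.
B: cos θ_z = cos(13.5° − (-2.2°)) = 0.9627.
Ratio A/B = 0.8918 / 0.9627 = 0.9264.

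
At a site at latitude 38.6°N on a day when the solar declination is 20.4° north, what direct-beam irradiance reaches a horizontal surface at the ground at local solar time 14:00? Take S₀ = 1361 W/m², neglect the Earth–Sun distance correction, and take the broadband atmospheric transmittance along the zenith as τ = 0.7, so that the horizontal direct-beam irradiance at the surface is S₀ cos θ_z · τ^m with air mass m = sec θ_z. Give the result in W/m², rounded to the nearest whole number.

763 W/m²

Hour angle H = 15° × (14 − 12) = 30.00°.
cos θ_z = sin φ sin δ + cos φ cos δ cos H = (0.6239)(0.3486) + (0.7815)(0.9373)(0.8660) = 0.8518.
Air mass m = 1/cos θ_z = 1/0.8518 = 1.174; τ^m = 0.7^1.174 = 0.6579.
Surface direct beam = 1361 × 0.8518 × 0.6579 = 762.70 W/m².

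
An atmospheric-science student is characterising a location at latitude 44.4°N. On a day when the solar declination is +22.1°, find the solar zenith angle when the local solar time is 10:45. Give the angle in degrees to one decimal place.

Hour angle H = 15° × (10.75 − 12) = -18.75°.
With φ = 44.4°, δ = 22.1°, H = -18.75°: sin φ sin δ = 0.2632, cos φ cos δ cos H = 0.6268, so cos θ_z = 0.8900.
θ_z = arccos(0.8900) = 27.13°.

27.1°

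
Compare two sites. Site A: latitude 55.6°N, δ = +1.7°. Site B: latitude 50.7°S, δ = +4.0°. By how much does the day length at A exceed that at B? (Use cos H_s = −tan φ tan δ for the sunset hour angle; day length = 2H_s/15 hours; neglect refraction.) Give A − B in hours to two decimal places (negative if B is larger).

+0.98 h

A: H_s = arccos(−tan 55.6° · tan 1.7°) = 92.48°, so 2H_s/15 = 12.3307 h.
B: H_s = arccos(−tan -50.7° · tan 4.0°) = 85.10°, so 2H_s/15 = 11.3467 h.
A − B = 12.3307 − 11.3467 = 0.9840 h.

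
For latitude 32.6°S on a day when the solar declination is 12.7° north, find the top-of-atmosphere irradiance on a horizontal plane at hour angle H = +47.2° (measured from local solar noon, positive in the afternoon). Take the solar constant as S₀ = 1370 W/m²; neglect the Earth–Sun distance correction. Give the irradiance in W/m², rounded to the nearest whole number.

603 W/m²

With φ = -32.6°, δ = 12.7°, H = 47.20°: sin φ sin δ = -0.1184, cos φ cos δ cos H = 0.5584, so cos θ_z = 0.4400.
Top-of-atmosphere irradiance = S₀ cos θ_z = 1370 × 0.4400 = 602.80 W/m².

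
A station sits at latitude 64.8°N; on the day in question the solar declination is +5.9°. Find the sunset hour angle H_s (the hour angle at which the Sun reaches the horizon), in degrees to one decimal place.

102.7°

cos H_s = −tan(64.8°) · tan(5.9°) = -0.2196, so H_s = arccos(-0.2196) = 102.69°.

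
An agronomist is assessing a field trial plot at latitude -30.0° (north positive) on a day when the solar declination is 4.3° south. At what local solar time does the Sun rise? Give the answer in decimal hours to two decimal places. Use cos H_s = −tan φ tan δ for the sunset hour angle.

5.83 h

−tan φ tan δ = −(-0.5774)(-0.0752) = -0.0434; H_s = arccos(-0.0434) = 92.49°.
Sunrise is at 12 − H_s/15 = 12 − 6.166 = 5.834 h local solar time.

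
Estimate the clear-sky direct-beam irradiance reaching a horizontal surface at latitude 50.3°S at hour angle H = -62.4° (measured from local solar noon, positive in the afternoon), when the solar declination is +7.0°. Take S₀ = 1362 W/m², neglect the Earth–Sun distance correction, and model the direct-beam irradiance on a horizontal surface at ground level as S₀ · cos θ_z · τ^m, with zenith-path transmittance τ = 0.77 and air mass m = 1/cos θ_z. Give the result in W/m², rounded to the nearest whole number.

74 W/m²

cos θ_z = sin φ sin δ + cos φ cos δ cos H = (-0.7694)(0.1219) + (0.6388)(0.9925)(0.4633) = 0.1999.
Air mass m = 1/cos θ_z = 1/0.1999 = 5.003; τ^m = 0.77^5.003 = 0.2705.
Surface direct beam = 1362 × 0.1999 × 0.2705 = 73.65 W/m².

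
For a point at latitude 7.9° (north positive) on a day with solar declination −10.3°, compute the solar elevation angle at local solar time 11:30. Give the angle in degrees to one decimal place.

70.3°

Hour angle H = 15° × (11.5 − 12) = -7.50°.
cos θ_z = sin(7.9°) sin(-10.3°) + cos(7.9°) cos(-10.3°) cos(-7.50°) = -0.0246 + 0.9662 = 0.9416.
θ_z = arccos(0.9416) = 19.68°, so the elevation is 90° − 19.68° = 70.32°.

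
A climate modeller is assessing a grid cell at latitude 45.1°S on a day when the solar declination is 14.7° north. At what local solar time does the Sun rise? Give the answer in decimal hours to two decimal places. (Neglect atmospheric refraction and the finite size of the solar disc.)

cos H_s = −tan(-45.1°) · tan(14.7°) = 0.2633, so H_s = arccos(0.2633) = 74.73°.
Sunrise is at 12 − H_s/15 = 12 − 4.982 = 7.018 h local solar time.

7.02 h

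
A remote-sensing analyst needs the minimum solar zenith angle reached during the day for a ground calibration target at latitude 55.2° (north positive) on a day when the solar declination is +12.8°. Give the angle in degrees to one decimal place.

42.4°

At local solar noon the hour angle is zero, so the zenith angle is |φ − δ| = |55.2° − (12.8°)| = 42.4°.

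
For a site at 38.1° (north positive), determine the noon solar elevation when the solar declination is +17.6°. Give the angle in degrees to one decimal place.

At local solar noon the hour angle is zero, so the elevation is 90° − |φ − δ| = 90° − |38.1° − (17.6°)| = 90° − 20.5° = 69.5°.

69.5°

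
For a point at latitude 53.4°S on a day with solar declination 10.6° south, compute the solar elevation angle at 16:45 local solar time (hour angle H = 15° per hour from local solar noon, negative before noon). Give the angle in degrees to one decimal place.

Hour angle H = 15° × (16.75 − 12) = 71.25°.
cos θ_z = sin(-53.4°) sin(-10.6°) + cos(-53.4°) cos(-10.6°) cos(71.25°) = 0.1477 + 0.1884 = 0.3361.
θ_z = arccos(0.3361) = 70.36°, so the elevation is 90° − 70.36° = 19.64°.

19.6°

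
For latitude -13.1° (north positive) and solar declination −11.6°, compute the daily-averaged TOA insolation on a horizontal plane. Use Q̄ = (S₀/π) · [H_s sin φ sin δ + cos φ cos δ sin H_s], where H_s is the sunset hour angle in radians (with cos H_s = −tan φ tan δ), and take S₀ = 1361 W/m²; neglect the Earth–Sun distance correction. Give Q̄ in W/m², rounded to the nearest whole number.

445 W/m²

The sunset hour angle satisfies cos H_s = −tan φ tan δ = -0.0478, giving H_s = 92.74°. In radians, H_s = 1.6186.
H_s sin φ sin δ = 1.6186 × -0.2267 × -0.2011 = 0.0738.
cos φ cos δ sin H_s = 0.9740 × 0.9796 × 0.9989 = 0.9531.
Q̄ = (1361/π) × (0.0738 + 0.9531) = 433.22 × 1.0269 = 444.87 W/m².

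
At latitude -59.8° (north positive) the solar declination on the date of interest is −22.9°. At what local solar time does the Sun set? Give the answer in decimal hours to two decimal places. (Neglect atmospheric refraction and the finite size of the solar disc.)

cos H_s = −tan(-59.8°) · tan(-22.9°) = -0.7258, so H_s = arccos(-0.7258) = 136.54°.
Sunset is at 12 + H_s/15 = 12 + 9.103 = 21.103 h local solar time.

21.10 h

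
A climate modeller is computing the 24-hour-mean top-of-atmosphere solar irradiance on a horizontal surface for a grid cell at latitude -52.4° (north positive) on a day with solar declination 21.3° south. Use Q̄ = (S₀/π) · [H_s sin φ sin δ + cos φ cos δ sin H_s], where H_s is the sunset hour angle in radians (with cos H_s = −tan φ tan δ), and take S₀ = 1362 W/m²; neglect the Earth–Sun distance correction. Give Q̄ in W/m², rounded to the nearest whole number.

−tan φ tan δ = −(-1.2985)(-0.3899) = -0.5063; H_s = arccos(-0.5063) = 120.42°. In radians, H_s = 2.1017.
H_s sin φ sin δ = 2.1017 × -0.7923 × -0.3633 = 0.6050.
cos φ cos δ sin H_s = 0.6101 × 0.9317 × 0.8623 = 0.4902.
Q̄ = (1362/π) × (0.6050 + 0.4902) = 433.54 × 1.0952 = 474.81 W/m².

475 W/m²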